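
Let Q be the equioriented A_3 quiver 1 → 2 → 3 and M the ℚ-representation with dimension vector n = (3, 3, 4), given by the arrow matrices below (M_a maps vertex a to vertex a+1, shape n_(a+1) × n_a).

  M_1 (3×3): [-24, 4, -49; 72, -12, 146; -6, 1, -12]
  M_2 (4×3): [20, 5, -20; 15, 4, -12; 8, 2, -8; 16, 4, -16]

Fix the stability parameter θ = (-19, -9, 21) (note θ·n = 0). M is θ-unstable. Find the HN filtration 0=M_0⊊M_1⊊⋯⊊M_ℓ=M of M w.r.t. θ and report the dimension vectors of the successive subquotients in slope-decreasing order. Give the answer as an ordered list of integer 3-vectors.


Barcode: M ≅ I[1,1], I[1,2], I[1,3], I[2,3], I[3,3]^2. HN layers by μ_θ (3 steps, strictly decreasing):
  μ^(1)=21; μ^(2)=-9; μ^(3)=-19

((0, 0, 4); (0, 3, 0); (3, 0, 0))


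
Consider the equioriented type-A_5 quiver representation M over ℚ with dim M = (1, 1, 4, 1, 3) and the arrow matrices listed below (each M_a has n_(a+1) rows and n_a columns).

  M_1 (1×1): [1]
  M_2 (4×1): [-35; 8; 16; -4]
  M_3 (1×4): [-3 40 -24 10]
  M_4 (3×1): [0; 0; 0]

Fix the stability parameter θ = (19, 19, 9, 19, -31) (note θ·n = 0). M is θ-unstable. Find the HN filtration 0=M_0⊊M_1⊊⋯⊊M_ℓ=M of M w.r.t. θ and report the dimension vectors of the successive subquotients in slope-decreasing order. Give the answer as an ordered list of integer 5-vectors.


Barcode: M ≅ I[1,4], I[3,3]^3, I[5,5]^3. HN layers by μ_θ (4 steps, strictly decreasing):
  μ^(1)=19; μ^(2)=47/3; μ^(3)=9; μ^(4)=-31

((0, 0, 0, 1, 0); (1, 1, 1, 0, 0); (0, 0, 3, 0, 0); (0, 0, 0, 0, 3))


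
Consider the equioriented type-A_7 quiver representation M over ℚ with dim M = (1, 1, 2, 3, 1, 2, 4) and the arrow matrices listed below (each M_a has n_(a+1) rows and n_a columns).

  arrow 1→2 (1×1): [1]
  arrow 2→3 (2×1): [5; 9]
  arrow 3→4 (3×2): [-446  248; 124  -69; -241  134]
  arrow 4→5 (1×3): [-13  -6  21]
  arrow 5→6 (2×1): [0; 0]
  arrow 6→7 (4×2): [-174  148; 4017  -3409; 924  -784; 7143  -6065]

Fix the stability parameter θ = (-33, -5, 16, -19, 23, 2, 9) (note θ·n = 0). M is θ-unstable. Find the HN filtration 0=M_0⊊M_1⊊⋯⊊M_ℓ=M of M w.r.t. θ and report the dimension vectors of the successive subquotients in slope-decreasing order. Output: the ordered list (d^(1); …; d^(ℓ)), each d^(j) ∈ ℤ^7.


Interval decomposition of M: I[1,5], I[3,4], I[4,4], I[6,7]^2, I[7,7]^2.
HN type (ℓ=7): μ^(1)=23; μ^(2)=9; μ^(3)=2; μ^(4)=-3/2; μ^(5)=-5; μ^(6)=-19; μ^(7)=-33

((0, 0, 0, 0, 1, 0, 0); (0, 0, 0, 0, 0, 0, 4); (0, 0, 0, 0, 0, 2, 0); (0, 0, 2, 2, 0, 0, 0); (0, 1, 0, 0, 0, 0, 0); (0, 0, 0, 1, 0, 0, 0); (1, 0, 0, 0, 0, 0, 0))


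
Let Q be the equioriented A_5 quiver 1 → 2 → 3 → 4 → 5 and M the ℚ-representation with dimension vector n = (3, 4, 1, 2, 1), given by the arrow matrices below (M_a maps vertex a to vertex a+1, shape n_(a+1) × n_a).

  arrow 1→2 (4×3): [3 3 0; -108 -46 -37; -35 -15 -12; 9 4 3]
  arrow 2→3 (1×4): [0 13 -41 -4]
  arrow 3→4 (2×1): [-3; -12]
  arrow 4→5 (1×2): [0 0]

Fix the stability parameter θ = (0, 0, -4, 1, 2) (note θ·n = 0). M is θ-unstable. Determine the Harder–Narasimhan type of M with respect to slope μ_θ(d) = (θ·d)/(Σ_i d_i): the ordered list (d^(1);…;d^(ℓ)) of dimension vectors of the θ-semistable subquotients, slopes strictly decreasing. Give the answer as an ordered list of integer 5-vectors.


Via rank(M_{q-1}∘⋯∘M_p): M ≅ I[1,2]^2, I[1,4], I[2,2], I[4,4], I[5,5].
μ_θ-semistable layers: μ^(1)=2; μ^(2)=1; μ^(3)=0; μ^(4)=-4/3

((0, 0, 0, 0, 1); (0, 0, 0, 2, 0); (2, 3, 0, 0, 0); (1, 1, 1, 0, 0))


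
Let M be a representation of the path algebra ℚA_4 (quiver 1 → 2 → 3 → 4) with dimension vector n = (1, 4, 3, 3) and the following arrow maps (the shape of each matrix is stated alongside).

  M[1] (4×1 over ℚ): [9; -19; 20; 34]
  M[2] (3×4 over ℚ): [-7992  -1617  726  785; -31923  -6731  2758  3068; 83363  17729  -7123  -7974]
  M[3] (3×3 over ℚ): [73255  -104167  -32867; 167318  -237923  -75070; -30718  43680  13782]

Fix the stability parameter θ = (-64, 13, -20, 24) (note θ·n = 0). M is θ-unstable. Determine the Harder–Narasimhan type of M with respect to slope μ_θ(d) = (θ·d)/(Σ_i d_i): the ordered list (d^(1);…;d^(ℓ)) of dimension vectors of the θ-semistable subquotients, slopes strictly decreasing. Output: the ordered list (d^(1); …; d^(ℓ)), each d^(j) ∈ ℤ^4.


Via rank(M_{q-1}∘⋯∘M_p): M ≅ I[1,4], I[2,2], I[2,3], I[2,4], I[4,4].
μ_θ-semistable layers: μ^(1)=24; μ^(2)=13; μ^(3)=-7/2; μ^(4)=-64

((0, 0, 0, 3); (0, 1, 0, 0); (0, 3, 3, 0); (1, 0, 0, 0))


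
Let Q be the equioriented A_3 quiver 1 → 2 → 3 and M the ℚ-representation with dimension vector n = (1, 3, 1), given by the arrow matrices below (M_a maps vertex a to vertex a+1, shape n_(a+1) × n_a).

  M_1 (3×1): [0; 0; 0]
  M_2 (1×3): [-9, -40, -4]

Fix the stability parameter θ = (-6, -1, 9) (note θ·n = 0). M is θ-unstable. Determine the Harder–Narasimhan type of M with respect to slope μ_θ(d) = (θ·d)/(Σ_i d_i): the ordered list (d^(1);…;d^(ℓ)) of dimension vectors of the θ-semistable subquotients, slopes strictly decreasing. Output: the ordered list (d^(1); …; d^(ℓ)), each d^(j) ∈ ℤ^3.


Barcode: M ≅ I[1,1], I[2,2]^2, I[2,3]. HN layers by μ_θ (3 steps, strictly decreasing):
  μ^(1)=9; μ^(2)=-1; μ^(3)=-6

((0, 0, 1); (0, 3, 0); (1, 0, 0))


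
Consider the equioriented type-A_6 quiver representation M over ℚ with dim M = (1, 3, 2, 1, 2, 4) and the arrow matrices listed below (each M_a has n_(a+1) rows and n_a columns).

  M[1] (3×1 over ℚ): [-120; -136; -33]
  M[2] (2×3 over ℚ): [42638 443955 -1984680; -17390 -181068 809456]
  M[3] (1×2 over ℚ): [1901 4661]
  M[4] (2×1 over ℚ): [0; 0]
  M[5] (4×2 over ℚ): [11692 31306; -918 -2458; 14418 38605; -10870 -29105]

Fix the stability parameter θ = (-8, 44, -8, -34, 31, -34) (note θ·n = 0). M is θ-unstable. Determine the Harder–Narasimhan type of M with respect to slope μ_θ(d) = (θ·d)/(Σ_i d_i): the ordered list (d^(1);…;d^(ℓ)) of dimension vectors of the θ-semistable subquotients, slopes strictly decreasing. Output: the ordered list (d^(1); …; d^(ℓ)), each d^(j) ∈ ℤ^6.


Interval decomposition of M: I[1,2], I[2,3], I[2,4], I[5,6]^2, I[6,6]^2.
HN type (ℓ=6): μ^(1)=44; μ^(2)=18; μ^(3)=2/3; μ^(4)=-3/2; μ^(5)=-8; μ^(6)=-34

((0, 1, 0, 0, 0, 0); (0, 1, 1, 0, 0, 0); (0, 1, 1, 1, 0, 0); (0, 0, 0, 0, 2, 2); (1, 0, 0, 0, 0, 0); (0, 0, 0, 0, 0, 2))


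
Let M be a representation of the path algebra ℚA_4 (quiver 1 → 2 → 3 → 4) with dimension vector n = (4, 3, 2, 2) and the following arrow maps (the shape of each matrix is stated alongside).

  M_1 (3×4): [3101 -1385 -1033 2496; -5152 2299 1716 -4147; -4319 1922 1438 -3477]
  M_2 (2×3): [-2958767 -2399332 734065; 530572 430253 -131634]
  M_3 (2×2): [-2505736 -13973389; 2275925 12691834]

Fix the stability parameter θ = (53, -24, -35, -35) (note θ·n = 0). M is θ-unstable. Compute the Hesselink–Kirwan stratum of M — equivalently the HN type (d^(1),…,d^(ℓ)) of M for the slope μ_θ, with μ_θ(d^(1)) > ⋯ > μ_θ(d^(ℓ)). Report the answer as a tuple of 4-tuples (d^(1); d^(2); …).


Interval decomposition of M: I[1,1], I[1,2], I[1,4]^2.
HN type (ℓ=3): μ^(1)=53; μ^(2)=29/2; μ^(3)=-41/4

((1, 0, 0, 0); (1, 1, 0, 0); (2, 2, 2, 2))


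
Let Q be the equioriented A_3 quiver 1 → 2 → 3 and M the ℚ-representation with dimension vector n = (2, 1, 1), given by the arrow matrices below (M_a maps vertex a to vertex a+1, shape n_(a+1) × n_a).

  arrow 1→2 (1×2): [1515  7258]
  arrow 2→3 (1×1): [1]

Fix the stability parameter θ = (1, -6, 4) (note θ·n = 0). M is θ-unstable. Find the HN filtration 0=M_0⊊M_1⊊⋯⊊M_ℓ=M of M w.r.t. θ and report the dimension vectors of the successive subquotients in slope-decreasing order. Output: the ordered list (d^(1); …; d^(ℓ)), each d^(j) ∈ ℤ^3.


Barcode: M ≅ I[1,1], I[1,3]. HN layers by μ_θ (3 steps, strictly decreasing):
  μ^(1)=4; μ^(2)=1; μ^(3)=-5/2

((0, 0, 1); (1, 0, 0); (1, 1, 0))


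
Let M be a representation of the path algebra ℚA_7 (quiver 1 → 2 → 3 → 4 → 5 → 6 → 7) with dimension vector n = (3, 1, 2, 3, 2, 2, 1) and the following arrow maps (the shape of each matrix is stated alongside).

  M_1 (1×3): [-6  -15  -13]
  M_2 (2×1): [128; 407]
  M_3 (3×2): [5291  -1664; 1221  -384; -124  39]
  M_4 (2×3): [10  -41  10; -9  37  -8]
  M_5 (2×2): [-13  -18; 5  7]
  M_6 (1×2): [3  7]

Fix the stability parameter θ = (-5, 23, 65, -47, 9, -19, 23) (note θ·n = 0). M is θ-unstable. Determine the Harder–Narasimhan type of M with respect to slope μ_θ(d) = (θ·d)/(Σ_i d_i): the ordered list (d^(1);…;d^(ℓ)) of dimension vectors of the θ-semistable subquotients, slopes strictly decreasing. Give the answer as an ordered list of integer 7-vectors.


Barcode: M ≅ I[1,1]^2, I[1,6], I[3,7], I[4,4]. HN layers by μ_θ (5 steps, strictly decreasing):
  μ^(1)=23; μ^(2)=31/5; μ^(3)=2; μ^(4)=-5; μ^(5)=-47

((0, 0, 0, 0, 0, 0, 1); (0, 1, 1, 1, 1, 1, 0); (0, 0, 1, 1, 1, 1, 0); (3, 0, 0, 0, 0, 0, 0); (0, 0, 0, 1, 0, 0, 0))


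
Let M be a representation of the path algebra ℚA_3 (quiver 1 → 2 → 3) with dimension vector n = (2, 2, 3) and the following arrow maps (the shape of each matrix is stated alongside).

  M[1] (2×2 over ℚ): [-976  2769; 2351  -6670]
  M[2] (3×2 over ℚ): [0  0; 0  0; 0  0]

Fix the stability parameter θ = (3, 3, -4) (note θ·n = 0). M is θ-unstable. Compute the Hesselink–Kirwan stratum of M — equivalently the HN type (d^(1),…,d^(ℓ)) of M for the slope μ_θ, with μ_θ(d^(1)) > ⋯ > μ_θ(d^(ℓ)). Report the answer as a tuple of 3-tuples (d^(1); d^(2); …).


Via rank(M_{q-1}∘⋯∘M_p): M ≅ I[1,2]^2, I[3,3]^3.
μ_θ-semistable layers: μ^(1)=3; μ^(2)=-4

((2, 2, 0); (0, 0, 3))


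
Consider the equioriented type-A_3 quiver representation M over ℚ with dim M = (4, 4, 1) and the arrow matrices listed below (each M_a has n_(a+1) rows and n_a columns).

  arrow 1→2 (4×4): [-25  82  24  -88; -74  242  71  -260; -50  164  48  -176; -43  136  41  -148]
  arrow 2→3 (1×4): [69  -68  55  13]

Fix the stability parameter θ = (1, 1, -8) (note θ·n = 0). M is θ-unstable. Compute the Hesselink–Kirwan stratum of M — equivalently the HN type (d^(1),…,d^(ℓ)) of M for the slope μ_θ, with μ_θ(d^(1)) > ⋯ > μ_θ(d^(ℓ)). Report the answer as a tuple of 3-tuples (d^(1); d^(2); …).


Barcode: M ≅ I[1,1]^2, I[1,2], I[1,3], I[2,2]^2. HN layers by μ_θ (2 steps, strictly decreasing):
  μ^(1)=1; μ^(2)=-2

((3, 3, 0); (1, 1, 1))


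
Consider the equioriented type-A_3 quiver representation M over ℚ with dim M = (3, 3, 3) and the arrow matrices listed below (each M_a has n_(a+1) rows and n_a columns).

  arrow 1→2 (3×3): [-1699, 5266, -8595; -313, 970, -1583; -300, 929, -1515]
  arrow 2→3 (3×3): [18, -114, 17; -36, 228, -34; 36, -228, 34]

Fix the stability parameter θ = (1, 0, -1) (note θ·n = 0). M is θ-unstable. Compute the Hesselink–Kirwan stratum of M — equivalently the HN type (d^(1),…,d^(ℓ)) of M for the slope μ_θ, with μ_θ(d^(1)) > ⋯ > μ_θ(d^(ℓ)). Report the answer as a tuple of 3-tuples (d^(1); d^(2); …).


Barcode: M ≅ I[1,2]^2, I[1,3], I[3,3]^2. HN layers by μ_θ (3 steps, strictly decreasing):
  μ^(1)=1/2; μ^(2)=0; μ^(3)=-1

((2, 2, 0); (1, 1, 1); (0, 0, 2))


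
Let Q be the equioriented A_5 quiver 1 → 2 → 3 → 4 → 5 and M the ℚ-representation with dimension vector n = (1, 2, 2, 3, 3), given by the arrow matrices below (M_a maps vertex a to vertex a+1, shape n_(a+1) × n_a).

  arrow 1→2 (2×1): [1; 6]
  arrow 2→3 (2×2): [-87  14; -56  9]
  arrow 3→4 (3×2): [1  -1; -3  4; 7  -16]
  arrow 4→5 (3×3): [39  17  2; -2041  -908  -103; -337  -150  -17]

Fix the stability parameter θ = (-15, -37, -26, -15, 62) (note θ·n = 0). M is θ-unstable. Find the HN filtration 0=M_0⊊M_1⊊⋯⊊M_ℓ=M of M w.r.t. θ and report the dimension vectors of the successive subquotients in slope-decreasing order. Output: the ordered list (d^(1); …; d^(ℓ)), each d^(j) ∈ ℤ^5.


Barcode: M ≅ I[1,4], I[2,5], I[4,5], I[5,5]. HN layers by μ_θ (4 steps, strictly decreasing):
  μ^(1)=62; μ^(2)=-15; μ^(3)=-26; μ^(4)=-37

((0, 0, 0, 0, 3); (0, 0, 0, 3, 0); (1, 1, 2, 0, 0); (0, 1, 0, 0, 0))


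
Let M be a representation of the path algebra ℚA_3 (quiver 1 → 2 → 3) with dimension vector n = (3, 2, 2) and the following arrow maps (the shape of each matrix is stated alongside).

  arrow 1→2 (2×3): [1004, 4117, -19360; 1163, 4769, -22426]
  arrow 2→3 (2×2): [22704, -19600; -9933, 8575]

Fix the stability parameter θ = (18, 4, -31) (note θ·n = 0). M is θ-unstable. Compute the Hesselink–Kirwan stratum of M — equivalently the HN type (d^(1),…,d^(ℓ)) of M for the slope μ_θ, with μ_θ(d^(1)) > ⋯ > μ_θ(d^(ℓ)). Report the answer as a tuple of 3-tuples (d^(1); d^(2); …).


Via rank(M_{q-1}∘⋯∘M_p): M ≅ I[1,1], I[1,2], I[1,3], I[3,3].
μ_θ-semistable layers: μ^(1)=18; μ^(2)=11; μ^(3)=-3; μ^(4)=-31

((1, 0, 0); (1, 1, 0); (1, 1, 1); (0, 0, 1))


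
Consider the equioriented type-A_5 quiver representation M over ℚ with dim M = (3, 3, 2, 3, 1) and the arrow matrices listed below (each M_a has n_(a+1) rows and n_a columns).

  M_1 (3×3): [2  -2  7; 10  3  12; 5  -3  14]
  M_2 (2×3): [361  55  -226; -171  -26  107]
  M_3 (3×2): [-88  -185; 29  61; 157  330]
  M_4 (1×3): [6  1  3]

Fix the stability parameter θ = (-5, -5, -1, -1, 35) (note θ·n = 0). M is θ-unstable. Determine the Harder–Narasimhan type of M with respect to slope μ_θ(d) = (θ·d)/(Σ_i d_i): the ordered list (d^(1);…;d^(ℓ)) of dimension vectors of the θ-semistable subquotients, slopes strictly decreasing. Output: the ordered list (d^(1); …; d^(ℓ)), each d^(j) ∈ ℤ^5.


Via rank(M_{q-1}∘⋯∘M_p): M ≅ I[1,2], I[1,4], I[1,5], I[4,4].
μ_θ-semistable layers: μ^(1)=35; μ^(2)=-1; μ^(3)=-5

((0, 0, 0, 0, 1); (0, 0, 2, 3, 0); (3, 3, 0, 0, 0))


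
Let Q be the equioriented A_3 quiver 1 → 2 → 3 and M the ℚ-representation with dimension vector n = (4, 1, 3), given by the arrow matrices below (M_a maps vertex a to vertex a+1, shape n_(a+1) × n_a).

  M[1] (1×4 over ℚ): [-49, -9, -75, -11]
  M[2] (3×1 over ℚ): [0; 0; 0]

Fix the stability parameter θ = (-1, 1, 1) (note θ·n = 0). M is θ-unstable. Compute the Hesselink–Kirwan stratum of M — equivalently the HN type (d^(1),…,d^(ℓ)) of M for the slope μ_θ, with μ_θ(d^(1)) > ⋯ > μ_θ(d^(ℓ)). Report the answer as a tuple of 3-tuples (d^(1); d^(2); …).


Barcode: M ≅ I[1,1]^3, I[1,2], I[3,3]^3. HN layers by μ_θ (2 steps, strictly decreasing):
  μ^(1)=1; μ^(2)=-1

((0, 1, 3); (4, 0, 0))


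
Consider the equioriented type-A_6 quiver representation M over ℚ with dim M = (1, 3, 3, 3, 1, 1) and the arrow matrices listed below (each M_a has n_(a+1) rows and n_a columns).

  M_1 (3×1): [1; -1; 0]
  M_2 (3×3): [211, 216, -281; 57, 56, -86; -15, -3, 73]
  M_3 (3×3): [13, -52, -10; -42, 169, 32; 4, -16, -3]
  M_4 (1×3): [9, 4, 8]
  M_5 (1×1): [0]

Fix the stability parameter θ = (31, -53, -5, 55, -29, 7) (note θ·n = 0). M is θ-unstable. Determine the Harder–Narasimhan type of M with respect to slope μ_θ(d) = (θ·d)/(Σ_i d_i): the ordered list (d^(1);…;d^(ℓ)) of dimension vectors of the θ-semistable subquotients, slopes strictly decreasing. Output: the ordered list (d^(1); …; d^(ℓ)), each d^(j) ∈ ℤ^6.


Interval decomposition of M: I[1,5], I[2,4]^2, I[6,6].
HN type (ℓ=6): μ^(1)=55; μ^(2)=13; μ^(3)=7; μ^(4)=-5; μ^(5)=-11; μ^(6)=-53

((0, 0, 0, 2, 0, 0); (0, 0, 0, 1, 1, 0); (0, 0, 0, 0, 0, 1); (0, 0, 3, 0, 0, 0); (1, 1, 0, 0, 0, 0); (0, 2, 0, 0, 0, 0))


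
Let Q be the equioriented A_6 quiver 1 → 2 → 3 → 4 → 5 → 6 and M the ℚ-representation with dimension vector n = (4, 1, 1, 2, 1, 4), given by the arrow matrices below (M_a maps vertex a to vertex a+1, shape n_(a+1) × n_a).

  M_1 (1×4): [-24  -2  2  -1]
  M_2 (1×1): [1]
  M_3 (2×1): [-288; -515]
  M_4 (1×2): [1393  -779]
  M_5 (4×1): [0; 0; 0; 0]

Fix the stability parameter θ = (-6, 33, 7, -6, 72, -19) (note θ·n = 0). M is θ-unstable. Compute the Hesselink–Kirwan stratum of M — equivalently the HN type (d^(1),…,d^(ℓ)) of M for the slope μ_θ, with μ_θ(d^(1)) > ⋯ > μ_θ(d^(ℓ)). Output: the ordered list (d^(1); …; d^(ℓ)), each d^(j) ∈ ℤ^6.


Barcode: M ≅ I[1,1]^3, I[1,5], I[4,4], I[6,6]^4. HN layers by μ_θ (4 steps, strictly decreasing):
  μ^(1)=72; μ^(2)=34/3; μ^(3)=-6; μ^(4)=-19

((0, 0, 0, 0, 1, 0); (0, 1, 1, 1, 0, 0); (4, 0, 0, 1, 0, 0); (0, 0, 0, 0, 0, 4))


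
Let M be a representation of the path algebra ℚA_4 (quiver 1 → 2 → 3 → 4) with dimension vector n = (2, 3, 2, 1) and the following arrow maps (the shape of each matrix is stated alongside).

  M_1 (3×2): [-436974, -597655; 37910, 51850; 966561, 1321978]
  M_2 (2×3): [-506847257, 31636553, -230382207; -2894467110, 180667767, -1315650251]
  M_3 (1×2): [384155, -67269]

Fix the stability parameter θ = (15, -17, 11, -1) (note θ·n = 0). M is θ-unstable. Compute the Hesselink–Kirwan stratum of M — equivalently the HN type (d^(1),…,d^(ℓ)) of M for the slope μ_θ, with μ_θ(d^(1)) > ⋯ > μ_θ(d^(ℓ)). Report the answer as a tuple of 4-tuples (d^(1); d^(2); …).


Interval decomposition of M: I[1,3], I[1,4], I[2,2].
HN type (ℓ=4): μ^(1)=11; μ^(2)=5; μ^(3)=-1; μ^(4)=-17

((0, 0, 1, 0); (0, 0, 1, 1); (2, 2, 0, 0); (0, 1, 0, 0))


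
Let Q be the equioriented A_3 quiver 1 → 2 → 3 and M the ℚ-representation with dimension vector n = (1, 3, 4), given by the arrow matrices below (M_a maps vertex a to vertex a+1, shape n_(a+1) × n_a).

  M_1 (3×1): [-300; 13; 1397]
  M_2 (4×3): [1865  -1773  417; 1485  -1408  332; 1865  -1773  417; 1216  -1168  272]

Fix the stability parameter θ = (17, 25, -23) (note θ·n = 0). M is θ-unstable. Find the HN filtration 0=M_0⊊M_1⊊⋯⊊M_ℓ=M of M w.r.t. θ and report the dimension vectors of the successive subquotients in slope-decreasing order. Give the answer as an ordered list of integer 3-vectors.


Interval decomposition of M: I[1,2], I[2,3]^2, I[3,3]^2.
HN type (ℓ=4): μ^(1)=25; μ^(2)=17; μ^(3)=1; μ^(4)=-23

((0, 1, 0); (1, 0, 0); (0, 2, 2); (0, 0, 2))


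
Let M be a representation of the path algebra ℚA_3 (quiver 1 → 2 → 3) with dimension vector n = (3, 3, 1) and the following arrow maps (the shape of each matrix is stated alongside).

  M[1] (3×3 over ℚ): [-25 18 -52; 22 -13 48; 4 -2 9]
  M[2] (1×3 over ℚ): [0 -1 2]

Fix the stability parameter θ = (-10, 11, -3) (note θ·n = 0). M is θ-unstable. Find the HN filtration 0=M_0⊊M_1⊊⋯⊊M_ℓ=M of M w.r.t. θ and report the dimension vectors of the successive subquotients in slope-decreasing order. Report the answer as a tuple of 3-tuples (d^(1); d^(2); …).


Interval decomposition of M: I[1,2]^2, I[1,3].
HN type (ℓ=3): μ^(1)=11; μ^(2)=4; μ^(3)=-10

((0, 2, 0); (0, 1, 1); (3, 0, 0))


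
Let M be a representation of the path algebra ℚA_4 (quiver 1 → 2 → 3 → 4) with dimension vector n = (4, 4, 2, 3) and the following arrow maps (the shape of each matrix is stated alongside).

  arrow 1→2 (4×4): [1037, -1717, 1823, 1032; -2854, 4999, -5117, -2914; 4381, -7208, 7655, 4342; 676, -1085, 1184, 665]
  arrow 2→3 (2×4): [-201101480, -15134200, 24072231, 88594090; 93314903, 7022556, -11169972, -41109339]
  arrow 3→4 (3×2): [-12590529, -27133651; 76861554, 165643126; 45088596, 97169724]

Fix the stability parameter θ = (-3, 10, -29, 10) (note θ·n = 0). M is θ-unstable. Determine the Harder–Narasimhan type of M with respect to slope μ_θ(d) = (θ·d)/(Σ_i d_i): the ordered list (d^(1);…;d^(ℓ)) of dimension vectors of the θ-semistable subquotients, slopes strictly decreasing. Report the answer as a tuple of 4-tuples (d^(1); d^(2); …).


Barcode: M ≅ I[1,2]^2, I[1,3], I[1,4], I[4,4]^2. HN layers by μ_θ (3 steps, strictly decreasing):
  μ^(1)=10; μ^(2)=-3; μ^(3)=-22/3

((0, 2, 0, 3); (2, 0, 0, 0); (2, 2, 2, 0))


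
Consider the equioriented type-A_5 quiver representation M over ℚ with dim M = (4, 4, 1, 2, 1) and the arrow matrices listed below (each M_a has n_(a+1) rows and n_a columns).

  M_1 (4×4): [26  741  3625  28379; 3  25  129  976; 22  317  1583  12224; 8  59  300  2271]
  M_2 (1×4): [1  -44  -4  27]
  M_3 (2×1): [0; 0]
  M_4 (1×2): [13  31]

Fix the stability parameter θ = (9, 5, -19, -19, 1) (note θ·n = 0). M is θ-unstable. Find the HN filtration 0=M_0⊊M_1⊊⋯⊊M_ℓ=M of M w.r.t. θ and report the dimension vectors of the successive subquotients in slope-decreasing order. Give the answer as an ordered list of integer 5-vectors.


Interval decomposition of M: I[1,2]^3, I[1,3], I[4,4], I[4,5].
HN type (ℓ=4): μ^(1)=7; μ^(2)=1; μ^(3)=-5/3; μ^(4)=-19

((3, 3, 0, 0, 0); (0, 0, 0, 0, 1); (1, 1, 1, 0, 0); (0, 0, 0, 2, 0))


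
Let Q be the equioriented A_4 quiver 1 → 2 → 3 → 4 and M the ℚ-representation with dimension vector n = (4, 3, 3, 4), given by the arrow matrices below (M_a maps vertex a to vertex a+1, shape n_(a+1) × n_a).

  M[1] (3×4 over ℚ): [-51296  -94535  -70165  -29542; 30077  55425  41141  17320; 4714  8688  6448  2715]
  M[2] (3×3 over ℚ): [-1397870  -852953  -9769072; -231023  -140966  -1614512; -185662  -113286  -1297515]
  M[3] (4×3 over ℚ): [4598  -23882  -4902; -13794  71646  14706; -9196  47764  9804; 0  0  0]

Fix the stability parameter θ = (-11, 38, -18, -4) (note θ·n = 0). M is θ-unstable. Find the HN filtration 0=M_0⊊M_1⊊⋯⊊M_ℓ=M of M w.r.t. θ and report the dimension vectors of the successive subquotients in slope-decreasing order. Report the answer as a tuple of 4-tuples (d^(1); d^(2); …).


Via rank(M_{q-1}∘⋯∘M_p): M ≅ I[1,1], I[1,3]^2, I[1,4], I[4,4]^3.
μ_θ-semistable layers: μ^(1)=10; μ^(2)=16/3; μ^(3)=-4; μ^(4)=-11

((0, 2, 2, 0); (0, 1, 1, 1); (0, 0, 0, 3); (4, 0, 0, 0))


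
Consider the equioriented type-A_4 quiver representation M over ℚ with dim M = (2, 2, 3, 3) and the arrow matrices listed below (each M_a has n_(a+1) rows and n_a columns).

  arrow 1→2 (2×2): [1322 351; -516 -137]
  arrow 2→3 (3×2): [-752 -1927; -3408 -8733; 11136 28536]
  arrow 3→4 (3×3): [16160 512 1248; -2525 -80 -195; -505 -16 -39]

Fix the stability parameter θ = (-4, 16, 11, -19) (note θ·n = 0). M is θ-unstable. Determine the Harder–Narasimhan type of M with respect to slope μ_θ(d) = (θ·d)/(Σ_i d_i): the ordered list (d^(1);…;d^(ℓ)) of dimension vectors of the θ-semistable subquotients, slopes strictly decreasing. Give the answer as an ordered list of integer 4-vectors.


Interval decomposition of M: I[1,2], I[1,4], I[3,3]^2, I[4,4]^2.
HN type (ℓ=5): μ^(1)=16; μ^(2)=11; μ^(3)=8/3; μ^(4)=-4; μ^(5)=-19

((0, 1, 0, 0); (0, 0, 2, 0); (0, 1, 1, 1); (2, 0, 0, 0); (0, 0, 0, 2))


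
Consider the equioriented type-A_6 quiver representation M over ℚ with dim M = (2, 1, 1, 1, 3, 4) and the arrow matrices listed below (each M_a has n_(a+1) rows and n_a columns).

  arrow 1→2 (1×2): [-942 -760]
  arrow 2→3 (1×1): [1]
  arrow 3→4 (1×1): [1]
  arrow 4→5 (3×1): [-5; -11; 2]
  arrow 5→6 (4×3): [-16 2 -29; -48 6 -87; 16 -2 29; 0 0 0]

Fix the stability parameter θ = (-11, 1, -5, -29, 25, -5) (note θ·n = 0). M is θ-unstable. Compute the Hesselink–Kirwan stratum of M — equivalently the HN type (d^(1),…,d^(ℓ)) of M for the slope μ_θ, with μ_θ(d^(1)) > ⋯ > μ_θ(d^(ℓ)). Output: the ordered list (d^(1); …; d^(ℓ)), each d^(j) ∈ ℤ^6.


Barcode: M ≅ I[1,1], I[1,5], I[5,5], I[5,6], I[6,6]^3. HN layers by μ_θ (4 steps, strictly decreasing):
  μ^(1)=25; μ^(2)=10; μ^(3)=-5; μ^(4)=-11

((0, 0, 0, 0, 2, 0); (0, 0, 0, 0, 1, 1); (0, 0, 0, 0, 0, 3); (2, 1, 1, 1, 0, 0))


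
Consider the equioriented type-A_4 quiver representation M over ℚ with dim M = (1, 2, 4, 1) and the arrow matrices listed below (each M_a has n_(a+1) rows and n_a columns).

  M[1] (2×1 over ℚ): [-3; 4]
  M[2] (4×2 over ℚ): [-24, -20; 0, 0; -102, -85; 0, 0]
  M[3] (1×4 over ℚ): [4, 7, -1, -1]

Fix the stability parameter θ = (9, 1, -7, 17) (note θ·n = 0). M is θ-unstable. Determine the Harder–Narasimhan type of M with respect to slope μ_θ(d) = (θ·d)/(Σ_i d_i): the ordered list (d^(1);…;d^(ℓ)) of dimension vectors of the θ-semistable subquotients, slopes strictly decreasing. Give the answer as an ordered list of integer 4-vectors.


Interval decomposition of M: I[1,4], I[2,2], I[3,3]^3.
HN type (ℓ=3): μ^(1)=17; μ^(2)=1; μ^(3)=-7

((0, 0, 0, 1); (1, 2, 1, 0); (0, 0, 3, 0))


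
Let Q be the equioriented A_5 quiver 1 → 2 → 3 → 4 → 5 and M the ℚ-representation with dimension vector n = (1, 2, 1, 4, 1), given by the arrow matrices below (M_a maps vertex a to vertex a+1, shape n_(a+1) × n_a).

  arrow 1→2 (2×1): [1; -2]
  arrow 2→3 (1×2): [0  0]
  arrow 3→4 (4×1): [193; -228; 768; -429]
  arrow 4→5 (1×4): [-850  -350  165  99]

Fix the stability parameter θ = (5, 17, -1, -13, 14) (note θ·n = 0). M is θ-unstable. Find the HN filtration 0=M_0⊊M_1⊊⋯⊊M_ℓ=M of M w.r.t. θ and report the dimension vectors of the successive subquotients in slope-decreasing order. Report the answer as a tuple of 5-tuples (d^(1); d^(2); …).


Barcode: M ≅ I[1,2], I[2,2], I[3,5], I[4,4]^3. HN layers by μ_θ (5 steps, strictly decreasing):
  μ^(1)=17; μ^(2)=14; μ^(3)=5; μ^(4)=-7; μ^(5)=-13

((0, 2, 0, 0, 0); (0, 0, 0, 0, 1); (1, 0, 0, 0, 0); (0, 0, 1, 1, 0); (0, 0, 0, 3, 0))


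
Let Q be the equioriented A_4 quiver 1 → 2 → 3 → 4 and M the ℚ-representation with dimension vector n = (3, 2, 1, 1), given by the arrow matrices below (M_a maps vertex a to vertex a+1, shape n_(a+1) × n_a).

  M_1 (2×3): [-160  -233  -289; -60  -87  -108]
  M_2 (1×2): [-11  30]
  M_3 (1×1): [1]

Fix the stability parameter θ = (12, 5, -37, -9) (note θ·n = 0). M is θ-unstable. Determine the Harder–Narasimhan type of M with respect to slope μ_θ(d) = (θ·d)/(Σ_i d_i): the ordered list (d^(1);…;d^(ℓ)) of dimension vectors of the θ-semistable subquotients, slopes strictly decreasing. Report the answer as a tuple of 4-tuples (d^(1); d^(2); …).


Barcode: M ≅ I[1,1], I[1,2], I[1,4]. HN layers by μ_θ (3 steps, strictly decreasing):
  μ^(1)=12; μ^(2)=17/2; μ^(3)=-29/4

((1, 0, 0, 0); (1, 1, 0, 0); (1, 1, 1, 1))


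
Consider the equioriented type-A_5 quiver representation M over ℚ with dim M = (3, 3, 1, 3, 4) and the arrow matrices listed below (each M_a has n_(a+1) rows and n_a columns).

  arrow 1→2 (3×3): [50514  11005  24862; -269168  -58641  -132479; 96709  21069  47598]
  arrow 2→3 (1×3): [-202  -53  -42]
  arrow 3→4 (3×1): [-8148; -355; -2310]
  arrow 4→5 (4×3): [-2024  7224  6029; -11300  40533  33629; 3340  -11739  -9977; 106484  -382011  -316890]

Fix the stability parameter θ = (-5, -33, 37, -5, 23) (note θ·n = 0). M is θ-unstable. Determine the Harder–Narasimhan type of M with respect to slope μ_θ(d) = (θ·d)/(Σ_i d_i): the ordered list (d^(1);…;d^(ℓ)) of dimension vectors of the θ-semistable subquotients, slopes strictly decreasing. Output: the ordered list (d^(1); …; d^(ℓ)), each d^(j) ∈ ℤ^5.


Interval decomposition of M: I[1,2]^2, I[1,5], I[4,4], I[4,5], I[5,5]^2.
HN type (ℓ=4): μ^(1)=23; μ^(2)=16; μ^(3)=-5; μ^(4)=-19

((0, 0, 0, 0, 4); (0, 0, 1, 1, 0); (0, 0, 0, 2, 0); (3, 3, 0, 0, 0))


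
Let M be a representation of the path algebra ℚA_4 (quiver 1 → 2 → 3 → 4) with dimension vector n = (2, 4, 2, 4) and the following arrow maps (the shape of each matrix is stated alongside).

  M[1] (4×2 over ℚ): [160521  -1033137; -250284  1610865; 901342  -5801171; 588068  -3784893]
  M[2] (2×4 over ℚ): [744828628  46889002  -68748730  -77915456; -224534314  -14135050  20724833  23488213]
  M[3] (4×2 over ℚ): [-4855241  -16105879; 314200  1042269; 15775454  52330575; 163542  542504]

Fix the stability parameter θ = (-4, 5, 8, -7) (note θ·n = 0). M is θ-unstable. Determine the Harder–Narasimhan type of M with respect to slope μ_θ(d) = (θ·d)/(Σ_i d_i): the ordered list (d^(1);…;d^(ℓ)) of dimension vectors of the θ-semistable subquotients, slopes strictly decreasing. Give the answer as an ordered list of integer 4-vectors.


Barcode: M ≅ I[1,2], I[1,4], I[2,2], I[2,4], I[4,4]^2. HN layers by μ_θ (4 steps, strictly decreasing):
  μ^(1)=5; μ^(2)=2; μ^(3)=-4; μ^(4)=-7

((0, 2, 0, 0); (0, 2, 2, 2); (2, 0, 0, 0); (0, 0, 0, 2))


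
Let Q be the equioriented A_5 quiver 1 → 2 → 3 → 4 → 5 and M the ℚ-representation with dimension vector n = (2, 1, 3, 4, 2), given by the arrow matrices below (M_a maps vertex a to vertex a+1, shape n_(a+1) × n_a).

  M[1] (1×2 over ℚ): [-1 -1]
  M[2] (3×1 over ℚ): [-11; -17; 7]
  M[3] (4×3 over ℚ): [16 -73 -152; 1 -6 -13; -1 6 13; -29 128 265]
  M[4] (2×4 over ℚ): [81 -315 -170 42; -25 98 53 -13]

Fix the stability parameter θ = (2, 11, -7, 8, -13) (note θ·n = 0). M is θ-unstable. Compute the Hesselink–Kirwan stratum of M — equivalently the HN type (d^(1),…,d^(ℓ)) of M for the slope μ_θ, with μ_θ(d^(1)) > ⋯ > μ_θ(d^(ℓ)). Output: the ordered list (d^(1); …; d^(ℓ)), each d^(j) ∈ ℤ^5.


Barcode: M ≅ I[1,1], I[1,5], I[3,3], I[3,5], I[4,4]^2. HN layers by μ_θ (5 steps, strictly decreasing):
  μ^(1)=8; μ^(2)=2; μ^(3)=1/5; μ^(4)=-5/2; μ^(5)=-7

((0, 0, 0, 2, 0); (1, 0, 0, 0, 0); (1, 1, 1, 1, 1); (0, 0, 0, 1, 1); (0, 0, 2, 0, 0))


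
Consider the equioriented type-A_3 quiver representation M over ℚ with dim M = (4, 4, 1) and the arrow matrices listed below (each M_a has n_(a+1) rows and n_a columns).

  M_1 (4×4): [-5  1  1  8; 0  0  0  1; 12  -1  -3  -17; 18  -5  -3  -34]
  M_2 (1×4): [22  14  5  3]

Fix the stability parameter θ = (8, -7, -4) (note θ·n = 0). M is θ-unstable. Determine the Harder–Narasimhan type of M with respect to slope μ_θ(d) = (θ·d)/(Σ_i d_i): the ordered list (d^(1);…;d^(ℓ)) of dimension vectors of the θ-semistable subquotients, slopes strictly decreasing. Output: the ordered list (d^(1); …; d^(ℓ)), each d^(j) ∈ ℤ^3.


Barcode: M ≅ I[1,1], I[1,2]^2, I[1,3], I[2,2]. HN layers by μ_θ (4 steps, strictly decreasing):
  μ^(1)=8; μ^(2)=1/2; μ^(3)=-1; μ^(4)=-7

((1, 0, 0); (2, 2, 0); (1, 1, 1); (0, 1, 0))


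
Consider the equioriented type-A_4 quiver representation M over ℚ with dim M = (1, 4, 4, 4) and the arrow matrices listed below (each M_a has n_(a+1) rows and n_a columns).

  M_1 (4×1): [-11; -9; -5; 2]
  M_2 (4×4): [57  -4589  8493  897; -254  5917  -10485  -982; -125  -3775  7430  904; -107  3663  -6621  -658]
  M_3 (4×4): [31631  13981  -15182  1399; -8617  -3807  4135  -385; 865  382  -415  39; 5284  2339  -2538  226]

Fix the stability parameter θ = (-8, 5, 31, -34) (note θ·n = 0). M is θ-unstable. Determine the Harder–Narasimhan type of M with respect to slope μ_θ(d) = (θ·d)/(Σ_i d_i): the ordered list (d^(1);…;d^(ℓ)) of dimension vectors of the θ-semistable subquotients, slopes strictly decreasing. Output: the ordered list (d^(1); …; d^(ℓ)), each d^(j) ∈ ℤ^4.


Via rank(M_{q-1}∘⋯∘M_p): M ≅ I[1,3], I[2,4]^3, I[4,4].
μ_θ-semistable layers: μ^(1)=31; μ^(2)=5; μ^(3)=2/3; μ^(4)=-8; μ^(5)=-34

((0, 0, 1, 0); (0, 1, 0, 0); (0, 3, 3, 3); (1, 0, 0, 0); (0, 0, 0, 1))


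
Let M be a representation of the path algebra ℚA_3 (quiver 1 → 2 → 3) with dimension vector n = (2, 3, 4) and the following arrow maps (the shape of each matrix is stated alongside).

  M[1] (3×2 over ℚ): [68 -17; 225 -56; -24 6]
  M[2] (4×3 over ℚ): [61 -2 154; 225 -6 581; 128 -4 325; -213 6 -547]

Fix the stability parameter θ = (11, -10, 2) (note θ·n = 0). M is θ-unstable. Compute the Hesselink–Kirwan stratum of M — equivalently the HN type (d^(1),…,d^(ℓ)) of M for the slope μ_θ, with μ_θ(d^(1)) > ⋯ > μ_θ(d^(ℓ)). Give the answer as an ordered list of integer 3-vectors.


Barcode: M ≅ I[1,2], I[1,3], I[2,3], I[3,3]^2. HN layers by μ_θ (3 steps, strictly decreasing):
  μ^(1)=2; μ^(2)=1/2; μ^(3)=-10

((0, 0, 4); (2, 2, 0); (0, 1, 0))


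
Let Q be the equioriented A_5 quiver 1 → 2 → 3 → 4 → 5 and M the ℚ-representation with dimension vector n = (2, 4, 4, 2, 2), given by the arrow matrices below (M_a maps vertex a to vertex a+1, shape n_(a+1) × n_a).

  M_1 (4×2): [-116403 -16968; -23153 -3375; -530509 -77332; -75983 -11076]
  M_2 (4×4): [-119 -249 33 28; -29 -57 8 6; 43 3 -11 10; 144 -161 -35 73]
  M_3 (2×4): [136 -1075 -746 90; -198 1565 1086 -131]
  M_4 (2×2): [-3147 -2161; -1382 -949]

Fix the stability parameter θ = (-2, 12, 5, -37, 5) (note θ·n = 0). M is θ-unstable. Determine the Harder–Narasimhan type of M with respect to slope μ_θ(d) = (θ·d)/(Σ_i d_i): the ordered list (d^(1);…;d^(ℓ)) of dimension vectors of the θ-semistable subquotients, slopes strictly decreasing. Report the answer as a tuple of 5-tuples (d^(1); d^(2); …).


Via rank(M_{q-1}∘⋯∘M_p): M ≅ I[1,5]^2, I[2,3]^2.
μ_θ-semistable layers: μ^(1)=17/2; μ^(2)=5; μ^(3)=-11/2

((0, 2, 2, 0, 0); (0, 0, 0, 0, 2); (2, 2, 2, 2, 0))


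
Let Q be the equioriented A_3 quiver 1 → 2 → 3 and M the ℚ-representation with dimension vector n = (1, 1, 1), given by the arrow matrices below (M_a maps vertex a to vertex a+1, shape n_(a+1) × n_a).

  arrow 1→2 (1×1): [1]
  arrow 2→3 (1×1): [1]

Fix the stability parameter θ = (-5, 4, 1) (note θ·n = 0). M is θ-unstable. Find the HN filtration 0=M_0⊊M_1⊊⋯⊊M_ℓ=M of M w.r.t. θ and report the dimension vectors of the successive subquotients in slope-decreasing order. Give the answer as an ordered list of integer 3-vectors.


Interval decomposition of M: I[1,3].
HN type (ℓ=2): μ^(1)=5/2; μ^(2)=-5

((0, 1, 1); (1, 0, 0))


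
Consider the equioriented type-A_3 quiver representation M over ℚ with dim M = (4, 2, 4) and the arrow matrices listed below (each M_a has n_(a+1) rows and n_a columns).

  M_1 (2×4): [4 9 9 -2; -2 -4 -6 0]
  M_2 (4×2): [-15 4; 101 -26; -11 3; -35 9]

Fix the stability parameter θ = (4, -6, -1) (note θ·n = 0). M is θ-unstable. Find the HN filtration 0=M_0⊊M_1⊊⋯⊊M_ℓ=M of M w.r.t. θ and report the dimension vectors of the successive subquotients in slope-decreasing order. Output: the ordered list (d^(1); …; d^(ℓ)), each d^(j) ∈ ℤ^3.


Barcode: M ≅ I[1,1]^2, I[1,3]^2, I[3,3]^2. HN layers by μ_θ (2 steps, strictly decreasing):
  μ^(1)=4; μ^(2)=-1

((2, 0, 0); (2, 2, 4))


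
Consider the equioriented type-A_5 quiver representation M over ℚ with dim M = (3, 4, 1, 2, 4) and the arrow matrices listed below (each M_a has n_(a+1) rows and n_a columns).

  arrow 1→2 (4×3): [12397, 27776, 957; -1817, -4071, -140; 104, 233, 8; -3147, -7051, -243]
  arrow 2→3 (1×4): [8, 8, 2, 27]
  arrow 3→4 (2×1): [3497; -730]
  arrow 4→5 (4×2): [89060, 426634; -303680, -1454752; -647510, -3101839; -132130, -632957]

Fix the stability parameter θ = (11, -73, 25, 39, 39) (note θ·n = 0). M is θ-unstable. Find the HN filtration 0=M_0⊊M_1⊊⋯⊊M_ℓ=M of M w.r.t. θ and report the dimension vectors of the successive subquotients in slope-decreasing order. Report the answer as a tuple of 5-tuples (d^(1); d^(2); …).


Via rank(M_{q-1}∘⋯∘M_p): M ≅ I[1,2]^2, I[1,4], I[2,2], I[4,5], I[5,5]^3.
μ_θ-semistable layers: μ^(1)=39; μ^(2)=25; μ^(3)=-31; μ^(4)=-73

((0, 0, 0, 2, 4); (0, 0, 1, 0, 0); (3, 3, 0, 0, 0); (0, 1, 0, 0, 0))


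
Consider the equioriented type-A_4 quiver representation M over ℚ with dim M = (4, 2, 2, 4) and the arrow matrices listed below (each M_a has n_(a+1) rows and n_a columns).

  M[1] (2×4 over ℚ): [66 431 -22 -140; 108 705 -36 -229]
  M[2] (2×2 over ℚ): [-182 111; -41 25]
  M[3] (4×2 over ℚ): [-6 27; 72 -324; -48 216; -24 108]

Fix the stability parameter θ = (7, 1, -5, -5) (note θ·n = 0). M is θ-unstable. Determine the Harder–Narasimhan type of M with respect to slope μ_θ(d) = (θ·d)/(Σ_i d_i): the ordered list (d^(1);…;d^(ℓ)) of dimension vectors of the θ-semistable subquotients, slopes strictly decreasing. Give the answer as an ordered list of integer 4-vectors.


Interval decomposition of M: I[1,1]^2, I[1,3], I[1,4], I[4,4]^3.
HN type (ℓ=4): μ^(1)=7; μ^(2)=1; μ^(3)=-1/2; μ^(4)=-5

((2, 0, 0, 0); (1, 1, 1, 0); (1, 1, 1, 1); (0, 0, 0, 3))


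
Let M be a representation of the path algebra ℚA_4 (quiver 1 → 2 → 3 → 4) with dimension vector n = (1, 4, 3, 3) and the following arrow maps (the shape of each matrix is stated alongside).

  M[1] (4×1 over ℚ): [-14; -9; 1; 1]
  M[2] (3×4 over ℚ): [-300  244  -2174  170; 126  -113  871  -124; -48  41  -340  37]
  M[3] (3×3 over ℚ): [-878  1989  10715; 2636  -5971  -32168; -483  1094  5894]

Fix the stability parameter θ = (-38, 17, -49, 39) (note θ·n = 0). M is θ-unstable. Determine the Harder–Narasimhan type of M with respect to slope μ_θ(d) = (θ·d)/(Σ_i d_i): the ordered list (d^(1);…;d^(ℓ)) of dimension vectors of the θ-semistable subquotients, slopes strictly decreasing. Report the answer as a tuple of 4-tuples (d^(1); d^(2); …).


Barcode: M ≅ I[1,2], I[2,2], I[2,4]^2, I[3,4]. HN layers by μ_θ (5 steps, strictly decreasing):
  μ^(1)=39; μ^(2)=17; μ^(3)=-16; μ^(4)=-38; μ^(5)=-49

((0, 0, 0, 3); (0, 2, 0, 0); (0, 2, 2, 0); (1, 0, 0, 0); (0, 0, 1, 0))


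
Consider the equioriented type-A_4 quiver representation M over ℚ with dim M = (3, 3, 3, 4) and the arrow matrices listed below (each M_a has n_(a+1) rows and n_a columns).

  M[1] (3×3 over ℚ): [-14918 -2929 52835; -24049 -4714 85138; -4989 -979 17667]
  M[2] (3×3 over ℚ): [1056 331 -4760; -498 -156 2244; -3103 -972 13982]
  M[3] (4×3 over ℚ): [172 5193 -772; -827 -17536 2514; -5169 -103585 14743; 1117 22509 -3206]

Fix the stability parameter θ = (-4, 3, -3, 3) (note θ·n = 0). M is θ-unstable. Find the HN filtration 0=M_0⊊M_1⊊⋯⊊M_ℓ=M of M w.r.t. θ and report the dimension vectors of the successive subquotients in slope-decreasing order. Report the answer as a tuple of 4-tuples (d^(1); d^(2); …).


Via rank(M_{q-1}∘⋯∘M_p): M ≅ I[1,2], I[1,4]^2, I[3,4], I[4,4].
μ_θ-semistable layers: μ^(1)=3; μ^(2)=0; μ^(3)=-3; μ^(4)=-4

((0, 1, 0, 4); (0, 2, 2, 0); (0, 0, 1, 0); (3, 0, 0, 0))


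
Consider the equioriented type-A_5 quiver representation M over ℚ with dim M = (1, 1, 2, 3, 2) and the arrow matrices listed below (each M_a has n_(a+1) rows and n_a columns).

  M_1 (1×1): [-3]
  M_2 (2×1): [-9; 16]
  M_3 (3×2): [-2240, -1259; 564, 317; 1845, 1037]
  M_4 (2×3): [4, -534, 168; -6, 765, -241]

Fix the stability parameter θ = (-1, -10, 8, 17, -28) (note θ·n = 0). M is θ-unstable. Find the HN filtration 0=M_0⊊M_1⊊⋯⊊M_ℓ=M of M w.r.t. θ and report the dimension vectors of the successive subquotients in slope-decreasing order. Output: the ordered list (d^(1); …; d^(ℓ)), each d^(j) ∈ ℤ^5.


Barcode: M ≅ I[1,5], I[3,5], I[4,4]. HN layers by μ_θ (3 steps, strictly decreasing):
  μ^(1)=17; μ^(2)=-1; μ^(3)=-11/2

((0, 0, 0, 1, 0); (0, 0, 2, 2, 2); (1, 1, 0, 0, 0))


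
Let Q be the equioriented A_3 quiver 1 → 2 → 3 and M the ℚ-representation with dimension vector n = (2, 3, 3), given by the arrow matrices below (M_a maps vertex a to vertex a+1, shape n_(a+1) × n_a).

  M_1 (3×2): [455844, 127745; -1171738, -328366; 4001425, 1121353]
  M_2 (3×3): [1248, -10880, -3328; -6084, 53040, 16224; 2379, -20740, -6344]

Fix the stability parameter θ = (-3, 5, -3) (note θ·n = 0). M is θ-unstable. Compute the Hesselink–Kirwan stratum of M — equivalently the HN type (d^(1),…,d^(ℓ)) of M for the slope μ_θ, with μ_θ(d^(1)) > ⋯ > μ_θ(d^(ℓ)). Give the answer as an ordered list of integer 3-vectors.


Barcode: M ≅ I[1,2], I[1,3], I[2,2], I[3,3]^2. HN layers by μ_θ (3 steps, strictly decreasing):
  μ^(1)=5; μ^(2)=1; μ^(3)=-3

((0, 2, 0); (0, 1, 1); (2, 0, 2))
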